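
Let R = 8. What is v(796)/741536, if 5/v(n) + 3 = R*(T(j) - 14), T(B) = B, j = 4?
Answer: -5/61547488 ≈ -8.1238e-8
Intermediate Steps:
v(n) = -5/83 (v(n) = 5/(-3 + 8*(4 - 14)) = 5/(-3 + 8*(-10)) = 5/(-3 - 80) = 5/(-83) = 5*(-1/83) = -5/83)
v(796)/741536 = -5/83/741536 = -5/83*1/741536 = -5/61547488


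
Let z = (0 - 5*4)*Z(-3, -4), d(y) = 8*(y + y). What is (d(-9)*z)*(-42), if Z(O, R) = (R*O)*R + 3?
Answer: 5443200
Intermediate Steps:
Z(O, R) = 3 + O*R² (Z(O, R) = (O*R)*R + 3 = O*R² + 3 = 3 + O*R²)
d(y) = 16*y (d(y) = 8*(2*y) = 16*y)
z = 900 (z = (0 - 5*4)*(3 - 3*(-4)²) = (0 - 20)*(3 - 3*16) = -20*(3 - 48) = -20*(-45) = 900)
(d(-9)*z)*(-42) = ((16*(-9))*900)*(-42) = -144*900*(-42) = -129600*(-42) = 5443200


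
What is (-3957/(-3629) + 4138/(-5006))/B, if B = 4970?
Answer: 239597/4514443339 ≈ 5.3073e-5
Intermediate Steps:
(-3957/(-3629) + 4138/(-5006))/B = (-3957/(-3629) + 4138/(-5006))/4970 = (-3957*(-1/3629) + 4138*(-1/5006))*(1/4970) = (3957/3629 - 2069/2503)*(1/4970) = (2395970/9083387)*(1/4970) = 239597/4514443339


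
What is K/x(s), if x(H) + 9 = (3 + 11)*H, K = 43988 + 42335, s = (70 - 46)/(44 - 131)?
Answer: -2503367/373 ≈ -6711.4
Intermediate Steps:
s = -8/29 (s = 24/(-87) = 24*(-1/87) = -8/29 ≈ -0.27586)
K = 86323
x(H) = -9 + 14*H (x(H) = -9 + (3 + 11)*H = -9 + 14*H)
K/x(s) = 86323/(-9 + 14*(-8/29)) = 86323/(-9 - 112/29) = 86323/(-373/29) = 86323*(-29/373) = -2503367/373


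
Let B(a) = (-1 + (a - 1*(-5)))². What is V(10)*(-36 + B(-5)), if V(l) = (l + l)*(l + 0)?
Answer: -7000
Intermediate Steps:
V(l) = 2*l² (V(l) = (2*l)*l = 2*l²)
B(a) = (4 + a)² (B(a) = (-1 + (a + 5))² = (-1 + (5 + a))² = (4 + a)²)
V(10)*(-36 + B(-5)) = (2*10²)*(-36 + (4 - 5)²) = (2*100)*(-36 + (-1)²) = 200*(-36 + 1) = 200*(-35) = -7000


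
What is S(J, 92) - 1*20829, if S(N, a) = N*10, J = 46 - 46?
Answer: -20829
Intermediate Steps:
J = 0
S(N, a) = 10*N
S(J, 92) - 1*20829 = 10*0 - 1*20829 = 0 - 20829 = -20829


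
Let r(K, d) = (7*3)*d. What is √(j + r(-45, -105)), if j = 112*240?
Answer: 5*√987 ≈ 157.08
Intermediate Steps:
r(K, d) = 21*d
j = 26880
√(j + r(-45, -105)) = √(26880 + 21*(-105)) = √(26880 - 2205) = √24675 = 5*√987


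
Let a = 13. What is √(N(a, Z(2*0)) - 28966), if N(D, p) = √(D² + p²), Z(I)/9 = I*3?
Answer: 3*I*√3217 ≈ 170.16*I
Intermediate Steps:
Z(I) = 27*I (Z(I) = 9*(I*3) = 9*(3*I) = 27*I)
√(N(a, Z(2*0)) - 28966) = √(√(13² + (27*(2*0))²) - 28966) = √(√(169 + (27*0)²) - 28966) = √(√(169 + 0²) - 28966) = √(√(169 + 0) - 28966) = √(√169 - 28966) = √(13 - 28966) = √(-28953) = 3*I*√3217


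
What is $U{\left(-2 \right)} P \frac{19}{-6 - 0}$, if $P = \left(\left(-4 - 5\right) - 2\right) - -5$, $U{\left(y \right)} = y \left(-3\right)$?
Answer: $114$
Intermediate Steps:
$U{\left(y \right)} = - 3 y$
$P = -6$ ($P = \left(-9 - 2\right) + 5 = -11 + 5 = -6$)
$U{\left(-2 \right)} P \frac{19}{-6 - 0} = \left(-3\right) \left(-2\right) \left(-6\right) \frac{19}{-6 - 0} = 6 \left(-6\right) \frac{19}{-6 + 0} = - 36 \frac{19}{-6} = - 36 \cdot 19 \left(- \frac{1}{6}\right) = \left(-36\right) \left(- \frac{19}{6}\right) = 114$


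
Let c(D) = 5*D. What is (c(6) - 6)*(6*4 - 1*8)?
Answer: 384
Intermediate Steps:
(c(6) - 6)*(6*4 - 1*8) = (5*6 - 6)*(6*4 - 1*8) = (30 - 6)*(24 - 8) = 24*16 = 384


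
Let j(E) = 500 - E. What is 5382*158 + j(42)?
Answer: 850814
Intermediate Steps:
5382*158 + j(42) = 5382*158 + (500 - 1*42) = 850356 + (500 - 42) = 850356 + 458 = 850814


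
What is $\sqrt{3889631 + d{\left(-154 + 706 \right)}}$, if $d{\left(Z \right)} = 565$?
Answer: $6 \sqrt{108061} \approx 1972.4$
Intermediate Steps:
$\sqrt{3889631 + d{\left(-154 + 706 \right)}} = \sqrt{3889631 + 565} = \sqrt{3890196} = 6 \sqrt{108061}$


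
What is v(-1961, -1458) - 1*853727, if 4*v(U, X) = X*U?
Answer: -277885/2 ≈ -1.3894e+5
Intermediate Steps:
v(U, X) = U*X/4 (v(U, X) = (X*U)/4 = (U*X)/4 = U*X/4)
v(-1961, -1458) - 1*853727 = (¼)*(-1961)*(-1458) - 1*853727 = 1429569/2 - 853727 = -277885/2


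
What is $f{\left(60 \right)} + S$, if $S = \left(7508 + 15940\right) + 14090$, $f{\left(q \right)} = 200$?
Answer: $37738$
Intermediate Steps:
$S = 37538$ ($S = 23448 + 14090 = 37538$)
$f{\left(60 \right)} + S = 200 + 37538 = 37738$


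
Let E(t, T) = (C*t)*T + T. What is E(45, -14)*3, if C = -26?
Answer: 49098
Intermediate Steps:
E(t, T) = T - 26*T*t (E(t, T) = (-26*t)*T + T = -26*T*t + T = T - 26*T*t)
E(45, -14)*3 = -14*(1 - 26*45)*3 = -14*(1 - 1170)*3 = -14*(-1169)*3 = 16366*3 = 49098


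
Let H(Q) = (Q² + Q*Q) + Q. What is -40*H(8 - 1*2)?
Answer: -3120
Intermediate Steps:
H(Q) = Q + 2*Q² (H(Q) = (Q² + Q²) + Q = 2*Q² + Q = Q + 2*Q²)
-40*H(8 - 1*2) = -40*(8 - 1*2)*(1 + 2*(8 - 1*2)) = -40*(8 - 2)*(1 + 2*(8 - 2)) = -240*(1 + 2*6) = -240*(1 + 12) = -240*13 = -40*78 = -3120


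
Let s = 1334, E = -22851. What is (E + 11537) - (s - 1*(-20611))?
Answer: -33259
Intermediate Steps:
(E + 11537) - (s - 1*(-20611)) = (-22851 + 11537) - (1334 - 1*(-20611)) = -11314 - (1334 + 20611) = -11314 - 1*21945 = -11314 - 21945 = -33259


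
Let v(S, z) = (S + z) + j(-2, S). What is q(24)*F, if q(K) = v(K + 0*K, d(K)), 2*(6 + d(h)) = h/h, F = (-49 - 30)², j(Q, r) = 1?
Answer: 243399/2 ≈ 1.2170e+5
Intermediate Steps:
F = 6241 (F = (-79)² = 6241)
d(h) = -11/2 (d(h) = -6 + (h/h)/2 = -6 + (½)*1 = -6 + ½ = -11/2)
v(S, z) = 1 + S + z (v(S, z) = (S + z) + 1 = 1 + S + z)
q(K) = -9/2 + K (q(K) = 1 + (K + 0*K) - 11/2 = 1 + (K + 0) - 11/2 = 1 + K - 11/2 = -9/2 + K)
q(24)*F = (-9/2 + 24)*6241 = (39/2)*6241 = 243399/2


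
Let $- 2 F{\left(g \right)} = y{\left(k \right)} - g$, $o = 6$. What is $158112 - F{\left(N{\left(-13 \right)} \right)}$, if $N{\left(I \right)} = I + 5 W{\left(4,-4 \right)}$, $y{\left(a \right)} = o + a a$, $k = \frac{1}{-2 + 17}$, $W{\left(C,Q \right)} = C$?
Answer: $\frac{35575088}{225} \approx 1.5811 \cdot 10^{5}$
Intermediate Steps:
$k = \frac{1}{15} \approx 0.066667$
$y{\left(a \right)} = 6 + a^{2}$ ($y{\left(a \right)} = 6 + a a = 6 + a^{2}$)
$N{\left(I \right)} = 20 + I$ ($N{\left(I \right)} = I + 5 \cdot 4 = I + 20 = 20 + I$)
$F{\left(g \right)} = - \frac{1351}{450} + \frac{g}{2}$ ($F{\left(g \right)} = - \frac{\left(6 + \left(\frac{1}{15}\right)^{2}\right) - g}{2} = - \frac{\left(6 + \frac{1}{225}\right) - g}{2} = - \frac{\frac{1351}{225} - g}{2} = - \frac{1351}{450} + \frac{g}{2}$)
$158112 - F{\left(N{\left(-13 \right)} \right)} = 158112 - \left(- \frac{1351}{450} + \frac{20 - 13}{2}\right) = 158112 - \left(- \frac{1351}{450} + \frac{1}{2} \cdot 7\right) = 158112 - \left(- \frac{1351}{450} + \frac{7}{2}\right) = 158112 - \frac{112}{225} = \frac{35575088}{225}$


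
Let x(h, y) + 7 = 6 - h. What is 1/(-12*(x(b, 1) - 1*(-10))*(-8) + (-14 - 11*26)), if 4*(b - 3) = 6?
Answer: 1/132 ≈ 0.0075758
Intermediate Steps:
b = 9/2 (b = 3 + (1/4)*6 = 3 + 3/2 = 9/2 ≈ 4.5000)
x(h, y) = -1 - h (x(h, y) = -7 + (6 - h) = -1 - h)
1/(-12*(x(b, 1) - 1*(-10))*(-8) + (-14 - 11*26)) = 1/(-12*((-1 - 1*9/2) - 1*(-10))*(-8) + (-14 - 11*26)) = 1/(-12*((-1 - 9/2) + 10)*(-8) + (-14 - 286)) = 1/(-12*(-11/2 + 10)*(-8) - 300) = 1/(-12*9/2*(-8) - 300) = 1/(-54*(-8) - 300) = 1/(432 - 300) = 1/132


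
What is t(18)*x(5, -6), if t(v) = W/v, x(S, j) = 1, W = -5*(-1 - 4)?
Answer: 25/18 ≈ 1.3889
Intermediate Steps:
W = 25 (W = -5*(-5) = 25)
t(v) = 25/v
t(18)*x(5, -6) = (25/18)*1 = 25/18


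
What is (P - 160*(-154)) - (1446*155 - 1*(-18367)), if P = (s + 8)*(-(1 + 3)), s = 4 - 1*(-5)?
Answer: -217925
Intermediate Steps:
s = 9 (s = 4 + 5 = 9)
P = -68 (P = (9 + 8)*(-(1 + 3)) = 17*(-1*4) = 17*(-4) = -68)
(P - 160*(-154)) - (1446*155 - 1*(-18367)) = (-68 - 160*(-154)) - (1446*155 - 1*(-18367)) = (-68 + 24640) - (224130 + 18367) = 24572 - 1*242497 = 24572 - 242497 = -217925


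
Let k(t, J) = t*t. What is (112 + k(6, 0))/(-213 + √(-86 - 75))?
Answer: -15762/22765 - 74*I*√161/22765 ≈ -0.69238 - 0.041246*I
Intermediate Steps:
k(t, J) = t²
(112 + k(6, 0))/(-213 + √(-86 - 75)) = (112 + 6²)/(-213 + √(-86 - 75)) = (112 + 36)/(-213 + √(-161)) = 148/(-213 + I*√161)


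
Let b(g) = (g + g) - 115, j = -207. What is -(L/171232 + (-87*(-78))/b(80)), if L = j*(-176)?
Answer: -8080693/53510 ≈ -151.01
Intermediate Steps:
L = 36432 (L = -207*(-176) = 36432)
b(g) = -115 + 2*g (b(g) = 2*g - 115 = -115 + 2*g)
-(L/171232 + (-87*(-78))/b(80)) = -(36432/171232 + (-87*(-78))/(-115 + 2*80)) = -(36432*(1/171232) + 6786/(-115 + 160)) = -(2277/10702 + 6786/45) = -(2277/10702 + 6786*(1/45)) = -(2277/10702 + 754/5) = -1*8080693/53510 = -8080693/53510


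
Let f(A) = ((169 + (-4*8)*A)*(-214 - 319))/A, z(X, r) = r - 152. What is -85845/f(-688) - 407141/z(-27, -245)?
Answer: 319388942959/312957879 ≈ 1020.5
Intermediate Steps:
z(X, r) = -152 + r
f(A) = (-90077 + 17056*A)/A (f(A) = ((169 - 32*A)*(-533))/A = (-90077 + 17056*A)/A)
-85845/f(-688) - 407141/z(-27, -245) = -85845/(17056 - 90077/(-688)) - 407141/(-152 - 245) = -85845/(17056 - 90077*(-1/688)) - 407141/(-397) = -85845/(17056 + 90077/688) - 407141*(-1/397) = -85845/11824605/688 + 407141/397 = -85845*688/11824605 + 407141/397 = -3937424/788307 + 407141/397 = 319388942959/312957879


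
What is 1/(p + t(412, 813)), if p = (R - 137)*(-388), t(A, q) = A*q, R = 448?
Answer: 1/214288 ≈ 4.6666e-6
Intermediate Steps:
p = -120668 (p = (448 - 137)*(-388) = 311*(-388) = -120668)
1/(p + t(412, 813)) = 1/(-120668 + 412*813) = 1/(-120668 + 334956) = 1/214288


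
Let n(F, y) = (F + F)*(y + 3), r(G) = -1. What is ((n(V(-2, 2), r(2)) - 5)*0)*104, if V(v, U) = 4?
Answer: 0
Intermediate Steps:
n(F, y) = 2*F*(3 + y) (n(F, y) = (2*F)*(3 + y) = 2*F*(3 + y))
((n(V(-2, 2), r(2)) - 5)*0)*104 = ((2*4*(3 - 1) - 5)*0)*104 = ((2*4*2 - 5)*0)*104 = ((16 - 5)*0)*104 = (11*0)*104 = 0*104 = 0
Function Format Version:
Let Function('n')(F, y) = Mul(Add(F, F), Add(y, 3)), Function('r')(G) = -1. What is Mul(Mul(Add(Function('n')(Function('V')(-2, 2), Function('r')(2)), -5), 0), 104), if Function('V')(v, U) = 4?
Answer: 0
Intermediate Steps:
Function('n')(F, y) = Mul(2, F, Add(3, y)) (Function('n')(F, y) = Mul(Mul(2, F), Add(3, y)) = Mul(2, F, Add(3, y)))
Mul(Mul(Add(Function('n')(Function('V')(-2, 2), Function('r')(2)), -5), 0), 104) = Mul(Mul(Add(Mul(2, 4, Add(3, -1)), -5), 0), 104) = Mul(Mul(Add(Mul(2, 4, 2), -5), 0), 104) = Mul(Mul(Add(16, -5), 0), 104) = Mul(Mul(11, 0), 104) = Mul(0, 104) = 0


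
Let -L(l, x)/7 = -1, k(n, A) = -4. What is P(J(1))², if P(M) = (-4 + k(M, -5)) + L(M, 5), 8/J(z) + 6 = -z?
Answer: 1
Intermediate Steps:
J(z) = 8/(-6 - z)
L(l, x) = 7 (L(l, x) = -7*(-1) = 7)
P(M) = -1 (P(M) = (-4 - 4) + 7 = -8 + 7 = -1)
P(J(1))² = (-1)² = 1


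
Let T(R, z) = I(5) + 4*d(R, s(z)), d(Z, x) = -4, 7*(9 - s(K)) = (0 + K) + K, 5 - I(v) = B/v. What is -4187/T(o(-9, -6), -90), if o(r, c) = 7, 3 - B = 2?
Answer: 20935/56 ≈ 373.84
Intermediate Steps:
B = 1 (B = 3 - 1*2 = 3 - 2 = 1)
I(v) = 5 - 1/v
s(K) = 9 - 2*K/7 (s(K) = 9 - ((0 + K) + K)/7 = 9 - (K + K)/7 = 9 - 2*K/7)
T(R, z) = -56/5 (T(R, z) = (5 - 1/5) + 4*(-4) = (5 - 1*1/5) - 16 = (5 - 1/5) - 16 = 24/5 - 16 = -56/5)
-4187/T(o(-9, -6), -90) = -4187/(-56/5) = -4187*(-5/56) = 20935/56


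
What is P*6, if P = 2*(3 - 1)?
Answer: 24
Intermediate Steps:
P = 4 (P = 2*2 = 4)
P*6 = 4*6 = 24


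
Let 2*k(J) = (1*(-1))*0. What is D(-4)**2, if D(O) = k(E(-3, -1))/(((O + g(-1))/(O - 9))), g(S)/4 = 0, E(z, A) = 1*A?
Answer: 0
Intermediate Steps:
E(z, A) = A
g(S) = 0 (g(S) = 4*0 = 0)
k(J) = 0 (k(J) = ((1*(-1))*0)/2 = (-1*0)/2 = (1/2)*0 = 0)
D(O) = 0 (D(O) = 0/(((O + 0)/(O - 9))) = 0/((O/(-9 + O))) = 0*((-9 + O)/O) = 0)
D(-4)**2 = 0**2 = 0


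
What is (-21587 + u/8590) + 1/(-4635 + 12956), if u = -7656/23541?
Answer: -6053891493663086/280441539665 ≈ -21587.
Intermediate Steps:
u = -2552/7847 (u = -7656*1/23541 = -2552/7847 ≈ -0.32522)
(-21587 + u/8590) + 1/(-4635 + 12956) = (-21587 - 2552/7847/8590) + 1/(-4635 + 12956) = (-21587 - 2552/7847*1/8590) + 1/8321 = (-21587 - 1276/33702865) + 1/8321 = -727543748031/33702865 + 1/8321 = -6053891493663086/280441539665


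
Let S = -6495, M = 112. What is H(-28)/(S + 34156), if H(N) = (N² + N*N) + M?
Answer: 1680/27661 ≈ 0.060735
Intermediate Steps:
H(N) = 112 + 2*N² (H(N) = (N² + N*N) + 112 = (N² + N²) + 112 = 2*N² + 112 = 112 + 2*N²)
H(-28)/(S + 34156) = (112 + 2*(-28)²)/(-6495 + 34156) = (112 + 2*784)/27661 = (112 + 1568)*(1/27661) = 1680*(1/27661) = 1680/27661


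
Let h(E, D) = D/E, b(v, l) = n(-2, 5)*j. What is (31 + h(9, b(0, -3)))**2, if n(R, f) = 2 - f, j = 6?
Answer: 841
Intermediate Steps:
b(v, l) = -18 (b(v, l) = (2 - 1*5)*6 = (2 - 5)*6 = -3*6 = -18)
(31 + h(9, b(0, -3)))**2 = (31 - 18/9)**2 = (31 - 18*1/9)**2 = (31 - 2)**2 = 29**2 = 841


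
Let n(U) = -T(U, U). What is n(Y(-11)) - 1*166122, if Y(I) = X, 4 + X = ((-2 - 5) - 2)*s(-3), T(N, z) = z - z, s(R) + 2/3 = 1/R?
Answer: -166122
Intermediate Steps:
s(R) = -⅔ + 1/R
T(N, z) = 0
X = 5 (X = -4 + ((-2 - 5) - 2)*(-⅔ + 1/(-3)) = -4 + (-7 - 2)*(-⅔ - ⅓) = -4 - 9*(-1) = -4 + 9 = 5)
Y(I) = 5
n(U) = 0 (n(U) = -1*0 = 0)
n(Y(-11)) - 1*166122 = 0 - 1*166122 = 0 - 166122 = -166122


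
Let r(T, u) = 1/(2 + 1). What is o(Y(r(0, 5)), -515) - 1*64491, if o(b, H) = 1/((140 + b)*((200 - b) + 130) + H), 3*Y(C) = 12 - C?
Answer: -242428762929/3759110 ≈ -64491.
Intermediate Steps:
r(T, u) = ⅓ (r(T, u) = 1/3 = ⅓)
Y(C) = 4 - C/3 (Y(C) = (12 - C)/3 = 4 - C/3)
o(b, H) = 1/(H + (140 + b)*(330 - b)) (o(b, H) = 1/((140 + b)*(330 - b) + H) = 1/(H + (140 + b)*(330 - b)))
o(Y(r(0, 5)), -515) - 1*64491 = 1/(46200 - 515 - (4 - ⅓*⅓)² + 190*(4 - ⅓*⅓)) - 1*64491 = 1/(46200 - 515 - (4 - ⅑)² + 190*(4 - ⅑)) - 64491 = 1/(46200 - 515 - (35/9)² + 190*(35/9)) - 64491 = 1/(46200 - 515 - 1*1225/81 + 6650/9) - 64491 = 1/(46200 - 515 - 1225/81 + 6650/9) - 64491 = 1/(3759110/81) - 64491 = 81/3759110 - 64491 = -242428762929/3759110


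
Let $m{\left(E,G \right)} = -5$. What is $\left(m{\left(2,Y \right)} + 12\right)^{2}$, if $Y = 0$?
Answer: $49$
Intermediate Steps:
$\left(m{\left(2,Y \right)} + 12\right)^{2} = \left(-5 + 12\right)^{2} = 7^{2} = 49$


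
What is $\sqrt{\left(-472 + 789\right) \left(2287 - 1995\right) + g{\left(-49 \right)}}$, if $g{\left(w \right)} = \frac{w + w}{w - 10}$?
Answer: $\frac{\sqrt{322221066}}{59} \approx 304.25$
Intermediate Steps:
$g{\left(w \right)} = \frac{2 w}{-10 + w}$
$\sqrt{\left(-472 + 789\right) \left(2287 - 1995\right) + g{\left(-49 \right)}} = \sqrt{\left(-472 + 789\right) \left(2287 - 1995\right) + 2 \left(-49\right) \frac{1}{-10 - 49}} = \sqrt{317 \cdot 292 + 2 \left(-49\right) \frac{1}{-59}} = \sqrt{92564 + 2 \left(-49\right) \left(- \frac{1}{59}\right)} = \sqrt{92564 + \frac{98}{59}} = \sqrt{\frac{5461374}{59}} = \frac{\sqrt{322221066}}{59}$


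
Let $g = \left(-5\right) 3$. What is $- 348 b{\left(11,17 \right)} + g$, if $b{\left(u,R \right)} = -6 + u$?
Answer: $-1755$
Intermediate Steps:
$g = -15$
$- 348 b{\left(11,17 \right)} + g = - 348 \left(-6 + 11\right) - 15 = \left(-348\right) 5 - 15 = -1740 - 15 = -1755$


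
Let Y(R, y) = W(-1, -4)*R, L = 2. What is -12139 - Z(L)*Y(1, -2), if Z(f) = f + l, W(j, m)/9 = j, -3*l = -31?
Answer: -12028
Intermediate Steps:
l = 31/3 (l = -⅓*(-31) = 31/3 ≈ 10.333)
W(j, m) = 9*j
Y(R, y) = -9*R (Y(R, y) = (9*(-1))*R = -9*R)
Z(f) = 31/3 + f (Z(f) = f + 31/3 = 31/3 + f)
-12139 - Z(L)*Y(1, -2) = -12139 - (31/3 + 2)*(-9*1) = -12139 - 37*(-9)/3 = -12139 - 1*(-111) = -12139 + 111 = -12028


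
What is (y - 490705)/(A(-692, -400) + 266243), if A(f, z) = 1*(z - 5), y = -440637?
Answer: -465671/132919 ≈ -3.5034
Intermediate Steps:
A(f, z) = -5 + z (A(f, z) = 1*(-5 + z) = -5 + z)
(y - 490705)/(A(-692, -400) + 266243) = (-440637 - 490705)/((-5 - 400) + 266243) = -931342/(-405 + 266243) = -931342/265838 = -931342*1/265838 = -465671/132919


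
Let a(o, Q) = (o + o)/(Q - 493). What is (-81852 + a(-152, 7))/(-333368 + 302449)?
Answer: 405916/153333 ≈ 2.6473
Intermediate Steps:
a(o, Q) = 2*o/(-493 + Q) (a(o, Q) = (2*o)/(-493 + Q) = 2*o/(-493 + Q))
(-81852 + a(-152, 7))/(-333368 + 302449) = (-81852 + 2*(-152)/(-493 + 7))/(-333368 + 302449) = (-81852 + 2*(-152)/(-486))/(-30919) = (-81852 + 2*(-152)*(-1/486))*(-1/30919) = (-81852 + 152/243)*(-1/30919) = -19889884/243*(-1/30919) = 405916/153333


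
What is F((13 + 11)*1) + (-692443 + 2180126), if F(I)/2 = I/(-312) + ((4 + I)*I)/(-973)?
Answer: 2688240407/1807 ≈ 1.4877e+6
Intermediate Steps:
F(I) = -I/156 - 2*I*(4 + I)/973 (F(I) = 2*(I/(-312) + ((4 + I)*I)/(-973)) = 2*(I*(-1/312) + (I*(4 + I))*(-1/973)) = 2*(-I/312 - I*(4 + I)/973) = -I/156 - 2*I*(4 + I)/973)
F((13 + 11)*1) + (-692443 + 2180126) = -(13 + 11)*1*(2221 + 312*((13 + 11)*1))/151788 + (-692443 + 2180126) = -24*1*(2221 + 312*(24*1))/151788 + 1487683 = -1/151788*24*(2221 + 312*24) + 1487683 = -1/151788*24*(2221 + 7488) + 1487683 = -1/151788*24*9709 + 1487683 = -2774/1807 + 1487683 = 2688240407/1807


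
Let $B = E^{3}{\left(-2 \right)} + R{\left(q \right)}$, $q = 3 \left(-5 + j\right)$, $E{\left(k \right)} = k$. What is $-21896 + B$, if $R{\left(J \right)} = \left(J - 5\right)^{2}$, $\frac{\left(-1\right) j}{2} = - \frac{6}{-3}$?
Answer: $-20880$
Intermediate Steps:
$j = -4$ ($j = - 2 \left(- \frac{6}{-3}\right) = - 2 \left(\left(-6\right) \left(- \frac{1}{3}\right)\right) = \left(-2\right) 2 = -4$)
$q = -27$ ($q = 3 \left(-5 - 4\right) = 3 \left(-9\right) = -27$)
$R{\left(J \right)} = \left(-5 + J\right)^{2}$
$B = 1016$ ($B = \left(-2\right)^{3} + \left(-5 - 27\right)^{2} = -8 + \left(-32\right)^{2} = -8 + 1024 = 1016$)
$-21896 + B = -21896 + 1016 = -20880$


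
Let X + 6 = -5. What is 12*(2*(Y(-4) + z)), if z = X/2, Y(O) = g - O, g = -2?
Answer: -84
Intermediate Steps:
X = -11 (X = -6 - 5 = -11)
Y(O) = -2 - O
z = -11/2 ≈ -5.5000
12*(2*(Y(-4) + z)) = 12*(2*((-2 - 1*(-4)) - 11/2)) = 12*(2*((-2 + 4) - 11/2)) = 12*(2*(2 - 11/2)) = 12*(2*(-7/2)) = 12*(-7) = -84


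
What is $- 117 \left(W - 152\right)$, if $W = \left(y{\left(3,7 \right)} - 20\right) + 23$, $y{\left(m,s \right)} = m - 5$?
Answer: $17667$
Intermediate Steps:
$y{\left(m,s \right)} = -5 + m$ ($y{\left(m,s \right)} = m - 5 = -5 + m$)
$W = 1$ ($W = \left(\left(-5 + 3\right) - 20\right) + 23 = \left(-2 - 20\right) + 23 = -22 + 23 = 1$)
$- 117 \left(W - 152\right) = - 117 \left(1 - 152\right) = \left(-117\right) \left(-151\right) = 17667$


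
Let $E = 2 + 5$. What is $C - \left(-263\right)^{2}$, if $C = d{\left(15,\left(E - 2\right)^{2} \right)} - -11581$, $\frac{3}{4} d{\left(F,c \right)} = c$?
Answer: $- \frac{172664}{3} \approx -57555.0$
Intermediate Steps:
$E = 7$
$d{\left(F,c \right)} = \frac{4 c}{3}$
$C = \frac{34843}{3}$ ($C = \frac{4 \left(7 - 2\right)^{2}}{3} - -11581 = \frac{4 \cdot 5^{2}}{3} + 11581 = \frac{4}{3} \cdot 25 + 11581 = \frac{100}{3} + 11581 = \frac{34843}{3} \approx 11614.0$)
$C - \left(-263\right)^{2} = \frac{34843}{3} - \left(-263\right)^{2} = \frac{34843}{3} - 69169 = - \frac{172664}{3}$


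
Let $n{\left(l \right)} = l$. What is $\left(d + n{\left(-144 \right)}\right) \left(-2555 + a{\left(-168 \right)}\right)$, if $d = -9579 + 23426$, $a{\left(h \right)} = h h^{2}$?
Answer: $-65009594461$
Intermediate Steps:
$a{\left(h \right)} = h^{3}$
$d = 13847$
$\left(d + n{\left(-144 \right)}\right) \left(-2555 + a{\left(-168 \right)}\right) = \left(13847 - 144\right) \left(-2555 + \left(-168\right)^{3}\right) = 13703 \left(-2555 - 4741632\right) = 13703 \left(-4744187\right) = -65009594461$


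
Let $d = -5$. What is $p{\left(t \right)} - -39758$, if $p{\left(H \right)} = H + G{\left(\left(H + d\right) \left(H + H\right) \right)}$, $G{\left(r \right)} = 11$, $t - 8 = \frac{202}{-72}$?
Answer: $\frac{1431871}{36} \approx 39774.0$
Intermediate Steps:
$t = \frac{187}{36}$ ($t = 8 + \frac{202}{-72} = 8 + 202 \left(- \frac{1}{72}\right) = 8 - \frac{101}{36} = \frac{187}{36} \approx 5.1944$)
$p{\left(H \right)} = 11 + H$ ($p{\left(H \right)} = H + 11 = 11 + H$)
$p{\left(t \right)} - -39758 = \left(11 + \frac{187}{36}\right) - -39758 = \frac{583}{36} + 39758 = \frac{1431871}{36}$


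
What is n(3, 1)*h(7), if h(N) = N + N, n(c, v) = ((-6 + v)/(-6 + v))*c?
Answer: 42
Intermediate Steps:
n(c, v) = c (n(c, v) = 1*c = c)
h(N) = 2*N
n(3, 1)*h(7) = 3*(2*7) = 3*14 = 42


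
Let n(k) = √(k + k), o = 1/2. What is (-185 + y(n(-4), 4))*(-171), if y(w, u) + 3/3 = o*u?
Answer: 31464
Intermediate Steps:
o = ½ ≈ 0.50000
n(k) = √2*√k (n(k) = √(2*k) = √2*√k)
y(w, u) = -1 + u/2
(-185 + y(n(-4), 4))*(-171) = (-185 + (-1 + (½)*4))*(-171) = (-185 + (-1 + 2))*(-171) = (-185 + 1)*(-171) = -184*(-171) = 31464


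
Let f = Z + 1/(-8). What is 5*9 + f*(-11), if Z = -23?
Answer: 2395/8 ≈ 299.38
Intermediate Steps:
f = -185/8 (f = -23 + 1/(-8) = -23 - ⅛ = -185/8 ≈ -23.125)
5*9 + f*(-11) = 5*9 - 185/8*(-11) = 45 + 2035/8 = 2395/8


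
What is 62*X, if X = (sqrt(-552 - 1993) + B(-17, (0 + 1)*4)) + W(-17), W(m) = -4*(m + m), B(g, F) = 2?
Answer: 8556 + 62*I*sqrt(2545) ≈ 8556.0 + 3127.8*I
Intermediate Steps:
W(m) = -8*m
X = 138 + I*sqrt(2545) (X = (sqrt(-552 - 1993) + 2) - 8*(-17) = (sqrt(-2545) + 2) + 136 = (I*sqrt(2545) + 2) + 136 = (2 + I*sqrt(2545)) + 136 = 138 + I*sqrt(2545) ≈ 138.0 + 50.448*I)
62*X = 62*(138 + I*sqrt(2545)) = 8556 + 62*I*sqrt(2545)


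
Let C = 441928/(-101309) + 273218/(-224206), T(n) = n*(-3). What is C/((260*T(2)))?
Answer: 12676235153/3543397362024 ≈ 0.0035774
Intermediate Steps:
T(n) = -3*n
C = -63381175765/11357042827 (C = 441928*(-1/101309) + 273218*(-1/224206) = -441928/101309 - 136609/112103 = -63381175765/11357042827 ≈ -5.5808)
C/((260*T(2))) = -63381175765/(11357042827*(260*(-3*2))) = -63381175765/(11357042827*(260*(-6))) = -63381175765/11357042827/(-1560) = -63381175765/11357042827*(-1/1560) = 12676235153/3543397362024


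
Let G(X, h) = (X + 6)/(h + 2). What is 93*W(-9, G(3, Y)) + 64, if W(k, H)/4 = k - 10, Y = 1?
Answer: -7004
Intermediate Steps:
G(X, h) = (6 + X)/(2 + h)
W(k, H) = -40 + 4*k (W(k, H) = 4*(k - 10) = 4*(-10 + k) = -40 + 4*k)
93*W(-9, G(3, Y)) + 64 = 93*(-40 + 4*(-9)) + 64 = 93*(-40 - 36) + 64 = 93*(-76) + 64 = -7068 + 64 = -7004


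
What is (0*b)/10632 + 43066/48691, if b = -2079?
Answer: 43066/48691 ≈ 0.88448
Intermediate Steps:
(0*b)/10632 + 43066/48691 = (0*(-2079))/10632 + 43066/48691 = 0*(1/10632) + 43066*(1/48691) = 0 + 43066/48691 = 43066/48691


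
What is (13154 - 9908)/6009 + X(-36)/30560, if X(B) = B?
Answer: 8248453/15302920 ≈ 0.53901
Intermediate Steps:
(13154 - 9908)/6009 + X(-36)/30560 = (13154 - 9908)/6009 - 36/30560 = 3246*(1/6009) - 36*1/30560 = 1082/2003 - 9/7640 = 8248453/15302920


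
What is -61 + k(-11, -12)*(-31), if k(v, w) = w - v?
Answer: -30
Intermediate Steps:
-61 + k(-11, -12)*(-31) = -61 + (-12 - 1*(-11))*(-31) = -61 + (-12 + 11)*(-31) = -61 - 1*(-31) = -61 + 31 = -30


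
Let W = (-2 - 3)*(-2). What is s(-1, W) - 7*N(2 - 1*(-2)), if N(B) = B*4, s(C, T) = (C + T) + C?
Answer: -104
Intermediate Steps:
W = 10 (W = -5*(-2) = 10)
s(C, T) = T + 2*C
N(B) = 4*B
s(-1, W) - 7*N(2 - 1*(-2)) = (10 + 2*(-1)) - 28*(2 - 1*(-2)) = (10 - 2) - 28*(2 + 2) = 8 - 28*4 = 8 - 7*16 = 8 - 112 = -104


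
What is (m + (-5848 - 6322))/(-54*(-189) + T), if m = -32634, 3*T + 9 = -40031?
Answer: 67206/4711 ≈ 14.266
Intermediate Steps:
T = -40040/3 (T = -3 + (⅓)*(-40031) = -3 - 40031/3 = -40040/3 ≈ -13347.)
(m + (-5848 - 6322))/(-54*(-189) + T) = (-32634 + (-5848 - 6322))/(-54*(-189) - 40040/3) = (-32634 - 12170)/(10206 - 40040/3) = -44804/(-9422/3) = -44804*(-3/9422) = 67206/4711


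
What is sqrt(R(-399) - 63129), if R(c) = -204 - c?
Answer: I*sqrt(62934) ≈ 250.87*I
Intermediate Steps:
sqrt(R(-399) - 63129) = sqrt((-204 - 1*(-399)) - 63129) = sqrt((-204 + 399) - 63129) = sqrt(195 - 63129) = sqrt(-62934) = I*sqrt(62934)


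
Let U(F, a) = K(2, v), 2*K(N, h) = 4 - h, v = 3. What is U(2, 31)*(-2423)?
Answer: -2423/2 ≈ -1211.5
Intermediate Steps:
K(N, h) = 2 - h/2 (K(N, h) = (4 - h)/2 = 2 - h/2)
U(F, a) = ½ (U(F, a) = 2 - ½*3 = 2 - 3/2 = ½)
U(2, 31)*(-2423) = (½)*(-2423) = -2423/2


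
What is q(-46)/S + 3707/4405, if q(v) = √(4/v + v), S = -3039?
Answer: 3707/4405 - 2*I*√6095/69897 ≈ 0.84154 - 0.0022339*I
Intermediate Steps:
q(v) = √(v + 4/v)
q(-46)/S + 3707/4405 = √(-46 + 4/(-46))/(-3039) + 3707/4405 = √(-46 + 4*(-1/46))*(-1/3039) + 3707*(1/4405) = √(-46 - 2/23)*(-1/3039) + 3707/4405 = √(-1060/23)*(-1/3039) + 3707/4405 = (2*I*√6095/23)*(-1/3039) + 3707/4405 = -2*I*√6095/69897 + 3707/4405 = 3707/4405 - 2*I*√6095/69897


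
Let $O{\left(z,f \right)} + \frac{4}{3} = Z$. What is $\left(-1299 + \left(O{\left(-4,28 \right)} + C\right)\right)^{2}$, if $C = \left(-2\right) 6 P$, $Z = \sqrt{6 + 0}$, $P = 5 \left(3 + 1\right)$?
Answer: $\frac{21353695}{9} - \frac{9242 \sqrt{6}}{3} \approx 2.3651 \cdot 10^{6}$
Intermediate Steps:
$P = 20$ ($P = 5 \cdot 4 = 20$)
$Z = \sqrt{6} \approx 2.4495$
$O{\left(z,f \right)} = - \frac{4}{3} + \sqrt{6}$
$C = -240$ ($C = \left(-2\right) 6 \cdot 20 = \left(-12\right) 20 = -240$)
$\left(-1299 + \left(O{\left(-4,28 \right)} + C\right)\right)^{2} = \left(-1299 - \left(\frac{724}{3} - \sqrt{6}\right)\right)^{2} = \left(- \frac{4621}{3} + \sqrt{6}\right)^{2}$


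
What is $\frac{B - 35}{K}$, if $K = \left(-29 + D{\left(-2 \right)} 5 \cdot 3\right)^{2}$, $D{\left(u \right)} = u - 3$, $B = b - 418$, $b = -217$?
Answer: $- \frac{335}{5408} \approx -0.061945$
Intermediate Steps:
$B = -635$ ($B = -217 - 418 = -635$)
$D{\left(u \right)} = -3 + u$ ($D{\left(u \right)} = u - 3 = -3 + u$)
$K = 10816$ ($K = \left(-29 + \left(-3 - 2\right) 5 \cdot 3\right)^{2} = \left(-29 + \left(-5\right) 5 \cdot 3\right)^{2} = \left(-29 - 75\right)^{2} = \left(-104\right)^{2} = 10816$)
$\frac{B - 35}{K} = \frac{-635 - 35}{10816} = \left(-635 - 35\right) \frac{1}{10816} = \left(-670\right) \frac{1}{10816} = - \frac{335}{5408}$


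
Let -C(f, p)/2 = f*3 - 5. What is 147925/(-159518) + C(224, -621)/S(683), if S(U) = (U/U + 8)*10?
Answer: -113055131/7178310 ≈ -15.750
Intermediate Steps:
C(f, p) = 10 - 6*f (C(f, p) = -2*(f*3 - 5) = -2*(3*f - 5) = -2*(-5 + 3*f) = 10 - 6*f)
S(U) = 90 (S(U) = (1 + 8)*10 = 9*10 = 90)
147925/(-159518) + C(224, -621)/S(683) = 147925/(-159518) + (10 - 6*224)/90 = 147925*(-1/159518) + (10 - 1344)*(1/90) = -147925/159518 - 1334*1/90 = -147925/159518 - 667/45 = -113055131/7178310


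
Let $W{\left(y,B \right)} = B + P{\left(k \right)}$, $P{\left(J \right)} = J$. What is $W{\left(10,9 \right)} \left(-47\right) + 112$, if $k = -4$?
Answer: $-123$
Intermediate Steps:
$W{\left(y,B \right)} = -4 + B$ ($W{\left(y,B \right)} = B - 4 = -4 + B$)
$W{\left(10,9 \right)} \left(-47\right) + 112 = \left(-4 + 9\right) \left(-47\right) + 112 = 5 \left(-47\right) + 112 = -235 + 112 = -123$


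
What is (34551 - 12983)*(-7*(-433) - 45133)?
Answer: -908055936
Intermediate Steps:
(34551 - 12983)*(-7*(-433) - 45133) = 21568*(3031 - 45133) = 21568*(-42102) = -908055936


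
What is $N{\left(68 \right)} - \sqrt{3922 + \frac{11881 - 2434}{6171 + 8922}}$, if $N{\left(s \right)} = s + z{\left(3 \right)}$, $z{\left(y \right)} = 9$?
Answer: $77 - \frac{\sqrt{11031714629}}{1677} \approx 14.369$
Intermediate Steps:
$N{\left(s \right)} = 9 + s$ ($N{\left(s \right)} = s + 9 = 9 + s$)
$N{\left(68 \right)} - \sqrt{3922 + \frac{11881 - 2434}{6171 + 8922}} = \left(9 + 68\right) - \sqrt{3922 + \frac{11881 - 2434}{6171 + 8922}} = 77 - \sqrt{3922 + \frac{9447}{15093}} = 77 - \sqrt{3922 + 9447 \cdot \frac{1}{15093}} = 77 - \sqrt{3922 + \frac{3149}{5031}} = 77 - \sqrt{\frac{19734731}{5031}} = 77 - \frac{\sqrt{11031714629}}{1677}$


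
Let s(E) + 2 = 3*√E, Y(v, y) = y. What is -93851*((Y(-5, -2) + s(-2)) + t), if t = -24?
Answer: 2627828 - 281553*I*√2 ≈ 2.6278e+6 - 3.9818e+5*I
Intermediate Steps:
s(E) = -2 + 3*√E
-93851*((Y(-5, -2) + s(-2)) + t) = -93851*((-2 + (-2 + 3*√(-2))) - 24) = -93851*((-2 + (-2 + 3*(I*√2))) - 24) = -93851*((-2 + (-2 + 3*I*√2)) - 24) = -93851*((-4 + 3*I*√2) - 24) = -93851*(-28 + 3*I*√2) = 2627828 - 281553*I*√2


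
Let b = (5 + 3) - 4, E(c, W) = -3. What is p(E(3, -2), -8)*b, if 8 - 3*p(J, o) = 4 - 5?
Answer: 12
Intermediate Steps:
p(J, o) = 3 (p(J, o) = 8/3 - (4 - 5)/3 = 8/3 - ⅓*(-1) = 8/3 + ⅓ = 3)
b = 4 (b = 8 - 4 = 4)
p(E(3, -2), -8)*b = 3*4 = 12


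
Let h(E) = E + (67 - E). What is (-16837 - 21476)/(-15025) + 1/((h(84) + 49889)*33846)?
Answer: 64780033275913/25404431909400 ≈ 2.5499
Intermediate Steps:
h(E) = 67
(-16837 - 21476)/(-15025) + 1/((h(84) + 49889)*33846) = (-16837 - 21476)/(-15025) + 1/((67 + 49889)*33846) = -38313*(-1/15025) + (1/33846)/49956 = 38313/15025 + (1/49956)*(1/33846) = 38313/15025 + 1/1690810776 = 64780033275913/25404431909400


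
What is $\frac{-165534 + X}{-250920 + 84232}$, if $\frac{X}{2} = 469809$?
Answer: $- \frac{193521}{41672} \approx -4.6439$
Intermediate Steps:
$X = 939618$ ($X = 2 \cdot 469809 = 939618$)
$\frac{-165534 + X}{-250920 + 84232} = \frac{-165534 + 939618}{-250920 + 84232} = \frac{774084}{-166688} = 774084 \left(- \frac{1}{166688}\right) = - \frac{193521}{41672}$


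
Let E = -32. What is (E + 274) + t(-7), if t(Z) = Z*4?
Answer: 214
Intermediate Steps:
t(Z) = 4*Z
(E + 274) + t(-7) = (-32 + 274) + 4*(-7) = 242 - 28 = 214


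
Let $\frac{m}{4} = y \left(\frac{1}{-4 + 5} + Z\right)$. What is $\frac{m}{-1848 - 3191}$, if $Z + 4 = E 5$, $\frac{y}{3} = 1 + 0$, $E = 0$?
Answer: $\frac{36}{5039} \approx 0.0071443$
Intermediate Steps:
$y = 3$ ($y = 3 \left(1 + 0\right) = 3 \cdot 1 = 3$)
$Z = -4$ ($Z = -4 + 0 \cdot 5 = -4 + 0 = -4$)
$m = -36$ ($m = 4 \cdot 3 \left(\frac{1}{-4 + 5} - 4\right) = 4 \cdot 3 \left(1^{-1} - 4\right) = 4 \cdot 3 \left(1 - 4\right) = 4 \cdot 3 \left(-3\right) = 4 \left(-9\right) = -36$)
$\frac{m}{-1848 - 3191} = \frac{1}{-1848 - 3191} \left(-36\right) = \frac{1}{-5039} \left(-36\right) = \left(- \frac{1}{5039}\right) \left(-36\right) = \frac{36}{5039}$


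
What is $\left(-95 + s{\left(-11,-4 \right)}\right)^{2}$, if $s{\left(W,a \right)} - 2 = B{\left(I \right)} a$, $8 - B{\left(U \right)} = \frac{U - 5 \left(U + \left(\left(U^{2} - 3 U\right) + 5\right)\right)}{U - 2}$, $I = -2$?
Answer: $3364$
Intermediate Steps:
$B{\left(U \right)} = 8 - \frac{-25 - 5 U^{2} + 11 U}{-2 + U}$ ($B{\left(U \right)} = 8 - \frac{U - 5 \left(U + \left(\left(U^{2} - 3 U\right) + 5\right)\right)}{U - 2} = 8 - \frac{U - 5 \left(U + \left(5 + U^{2} - 3 U\right)\right)}{-2 + U} = 8 - \frac{U - 5 \left(5 + U^{2} - 2 U\right)}{-2 + U} = 8 - \frac{U - \left(25 - 10 U + 5 U^{2}\right)}{-2 + U} = 8 - \frac{-25 - 5 U^{2} + 11 U}{-2 + U}$)
$s{\left(W,a \right)} = 2 - \frac{35 a}{4}$ ($s{\left(W,a \right)} = 2 + \frac{9 - -6 + 5 \left(-2\right)^{2}}{-2 - 2} a = 2 + \frac{9 + 6 + 5 \cdot 4}{-4} a = 2 + - \frac{9 + 6 + 20}{4} a = 2 + \left(- \frac{1}{4}\right) 35 a = 2 - \frac{35 a}{4}$)
$\left(-95 + s{\left(-11,-4 \right)}\right)^{2} = \left(-95 + \left(2 - -35\right)\right)^{2} = \left(-95 + \left(2 + 35\right)\right)^{2} = \left(-95 + 37\right)^{2} = \left(-58\right)^{2} = 3364$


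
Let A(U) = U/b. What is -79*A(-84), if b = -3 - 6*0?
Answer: -2212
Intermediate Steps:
b = -3 (b = -3 + 0 = -3)
A(U) = -U/3 (A(U) = U/(-3) = U*(-⅓) = -U/3)
-79*A(-84) = -(-79)*(-84)/3 = -79*28 = -2212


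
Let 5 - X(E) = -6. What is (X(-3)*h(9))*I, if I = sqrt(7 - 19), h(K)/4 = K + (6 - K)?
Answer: 528*I*sqrt(3) ≈ 914.52*I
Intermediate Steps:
X(E) = 11 (X(E) = 5 - 1*(-6) = 5 + 6 = 11)
h(K) = 24 (h(K) = 4*(K + (6 - K)) = 4*6 = 24)
I = 2*I*sqrt(3) (I = sqrt(-12) = 2*I*sqrt(3) ≈ 3.4641*I)
(X(-3)*h(9))*I = (11*24)*(2*I*sqrt(3)) = 264*(2*I*sqrt(3)) = 528*I*sqrt(3)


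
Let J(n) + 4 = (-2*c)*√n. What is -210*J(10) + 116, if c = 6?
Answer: 956 + 2520*√10 ≈ 8924.9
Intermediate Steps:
J(n) = -4 - 12*√n (J(n) = -4 + (-2*6)*√n = -4 - 12*√n)
-210*J(10) + 116 = -210*(-4 - 12*√10) + 116 = (840 + 2520*√10) + 116 = 956 + 2520*√10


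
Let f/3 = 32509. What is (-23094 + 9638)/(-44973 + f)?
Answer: -6728/26277 ≈ -0.25604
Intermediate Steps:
f = 97527 (f = 3*32509 = 97527)
(-23094 + 9638)/(-44973 + f) = (-23094 + 9638)/(-44973 + 97527) = -13456/52554 = -13456*1/52554 = -6728/26277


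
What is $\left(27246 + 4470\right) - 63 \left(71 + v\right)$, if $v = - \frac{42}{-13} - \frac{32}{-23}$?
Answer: $\frac{8058591}{299} \approx 26952.0$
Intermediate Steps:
$v = \frac{1382}{299}$ ($v = \left(-42\right) \left(- \frac{1}{13}\right) - - \frac{32}{23} = \frac{42}{13} + \frac{32}{23} = \frac{1382}{299} \approx 4.6221$)
$\left(27246 + 4470\right) - 63 \left(71 + v\right) = \left(27246 + 4470\right) - 63 \left(71 + \frac{1382}{299}\right) = 31716 - \frac{1424493}{299} = \frac{8058591}{299}$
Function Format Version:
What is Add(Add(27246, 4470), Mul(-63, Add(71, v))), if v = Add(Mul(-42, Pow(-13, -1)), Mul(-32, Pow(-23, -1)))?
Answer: Rational(8058591, 299) ≈ 26952.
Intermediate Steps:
v = Rational(1382, 299) (v = Add(Mul(-42, Rational(-1, 13)), Mul(-32, Rational(-1, 23))) = Add(Rational(42, 13), Rational(32, 23)) = Rational(1382, 299) ≈ 4.6221)
Add(Add(27246, 4470), Mul(-63, Add(71, v))) = Add(Add(27246, 4470), Mul(-63, Add(71, Rational(1382, 299)))) = Add(31716, Mul(-63, Rational(22611, 299))) = Add(31716, Rational(-1424493, 299)) = Rational(8058591, 299)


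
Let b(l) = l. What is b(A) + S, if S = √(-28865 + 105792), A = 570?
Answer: 570 + √76927 ≈ 847.36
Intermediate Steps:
S = √76927 ≈ 277.36
b(A) + S = 570 + √76927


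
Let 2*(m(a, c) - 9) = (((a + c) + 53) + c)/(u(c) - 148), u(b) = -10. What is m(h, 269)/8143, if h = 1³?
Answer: 563/643297 ≈ 0.00087518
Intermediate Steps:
h = 1
m(a, c) = 2791/316 - c/158 - a/316 (m(a, c) = 9 + ((((a + c) + 53) + c)/(-10 - 148))/2 = 9 + (((53 + a + c) + c)/(-158))/2 = 9 + ((53 + a + 2*c)*(-1/158))/2 = 9 + (-53/158 - c/79 - a/158)/2 = 9 + (-53/316 - c/158 - a/316) = 2791/316 - c/158 - a/316)
m(h, 269)/8143 = (2791/316 - 1/158*269 - 1/316*1)/8143 = (2791/316 - 269/158 - 1/316)*(1/8143) = (563/79)*(1/8143) = 563/643297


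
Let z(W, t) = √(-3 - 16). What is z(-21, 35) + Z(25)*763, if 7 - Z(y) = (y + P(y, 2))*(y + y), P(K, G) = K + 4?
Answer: -2054759 + I*√19 ≈ -2.0548e+6 + 4.3589*I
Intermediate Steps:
z(W, t) = I*√19 (z(W, t) = √(-19) = I*√19)
P(K, G) = 4 + K
Z(y) = 7 - 2*y*(4 + 2*y) (Z(y) = 7 - (y + (4 + y))*(y + y) = 7 - (4 + 2*y)*2*y = 7 - 2*y*(4 + 2*y))
z(-21, 35) + Z(25)*763 = I*√19 + (7 - 8*25 - 4*25²)*763 = I*√19 + (7 - 200 - 4*625)*763 = I*√19 + (7 - 200 - 2500)*763 = I*√19 - 2693*763 = I*√19 - 2054759 = -2054759 + I*√19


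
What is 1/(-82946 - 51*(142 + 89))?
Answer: -1/94727 ≈ -1.0557e-5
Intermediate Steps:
1/(-82946 - 51*(142 + 89)) = 1/(-82946 - 51*231) = 1/(-82946 - 11781) = 1/(-94727) = -1/94727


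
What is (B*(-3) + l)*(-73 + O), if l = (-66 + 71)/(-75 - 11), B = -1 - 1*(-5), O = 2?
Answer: 73627/86 ≈ 856.13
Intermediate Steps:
B = 4 (B = -1 + 5 = 4)
l = -5/86 (l = 5/(-86) = 5*(-1/86) = -5/86 ≈ -0.058140)
(B*(-3) + l)*(-73 + O) = (4*(-3) - 5/86)*(-73 + 2) = (-12 - 5/86)*(-71) = -1037/86*(-71) = 73627/86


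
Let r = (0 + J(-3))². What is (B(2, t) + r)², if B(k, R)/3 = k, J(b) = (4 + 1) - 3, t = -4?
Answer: 100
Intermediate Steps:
J(b) = 2 (J(b) = 5 - 3 = 2)
r = 4 (r = (0 + 2)² = 2² = 4)
B(k, R) = 3*k
(B(2, t) + r)² = (3*2 + 4)² = (6 + 4)² = 10² = 100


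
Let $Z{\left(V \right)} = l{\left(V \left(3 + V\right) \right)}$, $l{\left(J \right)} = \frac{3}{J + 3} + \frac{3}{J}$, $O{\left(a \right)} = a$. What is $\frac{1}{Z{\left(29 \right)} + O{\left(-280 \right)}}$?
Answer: $- \frac{863968}{241905463} \approx -0.0035715$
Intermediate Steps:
$l{\left(J \right)} = \frac{3}{J} + \frac{3}{3 + J}$ ($l{\left(J \right)} = \frac{3}{3 + J} + \frac{3}{J} = \frac{3}{J} + \frac{3}{3 + J}$)
$Z{\left(V \right)} = \frac{3 \left(3 + 2 V \left(3 + V\right)\right)}{V \left(3 + V\right) \left(3 + V \left(3 + V\right)\right)}$
$\frac{1}{Z{\left(29 \right)} + O{\left(-280 \right)}} = \frac{1}{\frac{3 \left(3 + 2 \cdot 29 \left(3 + 29\right)\right)}{29 \left(3 + 29\right) \left(3 + 29 \left(3 + 29\right)\right)} - 280} = \frac{1}{3 \cdot \frac{1}{29} \cdot \frac{1}{32} \frac{1}{3 + 29 \cdot 32} \left(3 + 2 \cdot 29 \cdot 32\right) - 280} = \frac{1}{3 \cdot \frac{1}{29} \cdot \frac{1}{32} \frac{1}{3 + 928} \left(3 + 1856\right) - 280} = \frac{1}{3 \cdot \frac{1}{29} \cdot \frac{1}{32} \cdot \frac{1}{931} \cdot 1859 - 280} = \frac{1}{\frac{5577}{863968} - 280} = \frac{1}{- \frac{241905463}{863968}} = - \frac{863968}{241905463}$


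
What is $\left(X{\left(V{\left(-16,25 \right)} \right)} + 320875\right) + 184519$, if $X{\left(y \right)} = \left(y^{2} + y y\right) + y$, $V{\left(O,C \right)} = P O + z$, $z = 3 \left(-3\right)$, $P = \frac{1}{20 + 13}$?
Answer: $\frac{550559675}{1089} \approx 5.0556 \cdot 10^{5}$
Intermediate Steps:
$P = \frac{1}{33} \approx 0.030303$
$z = -9$
$V{\left(O,C \right)} = -9 + \frac{O}{33}$ ($V{\left(O,C \right)} = \frac{O}{33} - 9 = -9 + \frac{O}{33}$)
$X{\left(y \right)} = y + 2 y^{2}$ ($X{\left(y \right)} = \left(y^{2} + y^{2}\right) + y = 2 y^{2} + y = y + 2 y^{2}$)
$\left(X{\left(V{\left(-16,25 \right)} \right)} + 320875\right) + 184519 = \left(\left(-9 + \frac{1}{33} \left(-16\right)\right) \left(1 + 2 \left(-9 + \frac{1}{33} \left(-16\right)\right)\right) + 320875\right) + 184519 = \left(\left(-9 - \frac{16}{33}\right) \left(1 + 2 \left(-9 - \frac{16}{33}\right)\right) + 320875\right) + 184519 = \left(- \frac{313 \left(1 + 2 \left(- \frac{313}{33}\right)\right)}{33} + 320875\right) + 184519 = \left(- \frac{313 \left(1 - \frac{626}{33}\right)}{33} + 320875\right) + 184519 = \left(\left(- \frac{313}{33}\right) \left(- \frac{593}{33}\right) + 320875\right) + 184519 = \left(\frac{185609}{1089} + 320875\right) + 184519 = \frac{349618484}{1089} + 184519 = \frac{550559675}{1089}$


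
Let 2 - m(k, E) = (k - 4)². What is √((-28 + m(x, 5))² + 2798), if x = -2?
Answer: 9*√82 ≈ 81.498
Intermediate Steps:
m(k, E) = 2 - (-4 + k)² (m(k, E) = 2 - (k - 4)² = 2 - (-4 + k)²)
√((-28 + m(x, 5))² + 2798) = √((-28 + (2 - (-4 - 2)²))² + 2798) = √((-28 + (2 - 1*(-6)²))² + 2798) = √((-28 + (2 - 1*36))² + 2798) = √((-28 + (2 - 36))² + 2798) = √((-28 - 34)² + 2798) = √((-62)² + 2798) = √(3844 + 2798) = √6642 = 9*√82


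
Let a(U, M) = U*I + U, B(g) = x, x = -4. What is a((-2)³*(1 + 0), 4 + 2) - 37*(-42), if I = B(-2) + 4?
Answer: 1546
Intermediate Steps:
B(g) = -4
I = 0 (I = -4 + 4 = 0)
a(U, M) = U (a(U, M) = U*0 + U = 0 + U = U)
a((-2)³*(1 + 0), 4 + 2) - 37*(-42) = (-2)³*(1 + 0) - 37*(-42) = -8*1 + 1554 = -8 + 1554 = 1546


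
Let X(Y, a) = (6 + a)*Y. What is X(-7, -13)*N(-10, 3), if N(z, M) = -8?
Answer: -392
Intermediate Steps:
X(Y, a) = Y*(6 + a)
X(-7, -13)*N(-10, 3) = -7*(6 - 13)*(-8) = -7*(-7)*(-8) = 49*(-8) = -392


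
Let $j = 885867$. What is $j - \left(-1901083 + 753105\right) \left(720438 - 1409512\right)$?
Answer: $-791040906505$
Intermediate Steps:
$j - \left(-1901083 + 753105\right) \left(720438 - 1409512\right) = 885867 - \left(-1901083 + 753105\right) \left(720438 - 1409512\right) = 885867 - \left(-1147978\right) \left(-689074\right) = 885867 - 791041792372 = -791040906505$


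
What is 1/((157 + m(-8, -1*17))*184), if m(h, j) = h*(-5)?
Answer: 1/36248 ≈ 2.7588e-5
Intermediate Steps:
m(h, j) = -5*h
1/((157 + m(-8, -1*17))*184) = 1/((157 - 5*(-8))*184) = 1/((157 + 40)*184) = 1/(197*184) = 1/36248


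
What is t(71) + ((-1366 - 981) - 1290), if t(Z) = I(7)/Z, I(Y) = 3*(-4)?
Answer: -258239/71 ≈ -3637.2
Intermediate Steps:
I(Y) = -12
t(Z) = -12/Z
t(71) + ((-1366 - 981) - 1290) = -12/71 + ((-1366 - 981) - 1290) = -12*1/71 + (-2347 - 1290) = -12/71 - 3637 = -258239/71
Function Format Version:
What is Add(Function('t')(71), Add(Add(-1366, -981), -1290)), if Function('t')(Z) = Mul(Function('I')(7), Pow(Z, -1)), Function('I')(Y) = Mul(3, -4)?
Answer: Rational(-258239, 71) ≈ -3637.2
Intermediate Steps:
Function('I')(Y) = -12
Function('t')(Z) = Mul(-12, Pow(Z, -1))
Add(Function('t')(71), Add(Add(-1366, -981), -1290)) = Add(Mul(-12, Pow(71, -1)), Add(Add(-1366, -981), -1290)) = Add(Mul(-12, Rational(1, 71)), Add(-2347, -1290)) = Add(Rational(-12, 71), -3637) = Rational(-258239, 71)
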